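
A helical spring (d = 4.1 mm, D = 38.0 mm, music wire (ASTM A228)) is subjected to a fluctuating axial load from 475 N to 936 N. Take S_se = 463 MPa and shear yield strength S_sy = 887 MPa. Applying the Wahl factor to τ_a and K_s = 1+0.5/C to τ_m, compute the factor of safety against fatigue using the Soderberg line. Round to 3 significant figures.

0.504

C = D/d = 38.0/4.1 = 9.2683; K_W = (4C−1)/(4C−4)+0.615/C = 1.1571; K_s = 1+0.5/C = 1.0539
F_a = (F_max−F_min)/2 = 230.5 N; F_m = (F_max+F_min)/2 = 705.5 N
τ_a = K_W·8F_aD/(πd³) = 1.1571 × 323.63 = 374.46 MPa
τ_m = K_s·8F_mD/(πd³) = 1.0539 × 990.53 = 1044 MPa
Soderberg: 1/n_f = τ_a/S_se + τ_m/S_sy = 374.46/463 + 1044/887 = 0.80876 + 1.17697 = 1.9857
n_f = 1/1.9857 = 0.5036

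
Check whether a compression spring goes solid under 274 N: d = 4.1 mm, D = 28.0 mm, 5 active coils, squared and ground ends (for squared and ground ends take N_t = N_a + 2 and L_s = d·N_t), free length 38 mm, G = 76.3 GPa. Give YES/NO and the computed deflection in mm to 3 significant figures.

k = Gd⁴/(8D³N_a) = (76.3×10³)(4.1⁴)/(8·28.0³·5) = 24.554 N/mm
N_t = 7; L_s = 4.1·7 = 28.7 mm; δ_solid = L₀ − L_s = 38 − 28.7 = 9.3 mm
δ = F/k = 274/24.554 = 11.159 mm
δ ≥ δ_solid → spring goes solid

YES, δ = 11.2 mm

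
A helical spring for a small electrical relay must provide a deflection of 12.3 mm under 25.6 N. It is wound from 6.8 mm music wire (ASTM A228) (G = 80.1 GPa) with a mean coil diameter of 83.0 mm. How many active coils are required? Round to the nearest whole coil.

18

Required rate k = F/δ = 25.6/12.3 = 2.0813 N/mm
N_a = Gd⁴/(8D³k) = (80.1×10³ × 6.8⁴)/(8 × 83.0³ × 2.0813)
    = 1.71265e+08 / 9.52049e+06 = 17.99 → 18 coils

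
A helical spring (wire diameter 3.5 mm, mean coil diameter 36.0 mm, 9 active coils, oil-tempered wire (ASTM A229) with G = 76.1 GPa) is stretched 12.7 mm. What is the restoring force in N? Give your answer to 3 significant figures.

43.2 N

k = Gd⁴/(8D³N_a) = (76.1×10³)(3.5⁴)/(8·36.0³·9) = 3.3995 N/mm
F = k·δ = 3.3995 × 12.7 = 43.174 N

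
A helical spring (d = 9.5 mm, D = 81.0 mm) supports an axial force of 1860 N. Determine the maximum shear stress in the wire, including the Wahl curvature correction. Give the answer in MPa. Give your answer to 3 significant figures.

Spring index C = D/d = 81.0/9.5 = 8.5263
K_W = (4C−1)/(4C−4) + 0.615/C = 33.105/30.105 + 0.0721 = 1.1718
τ₀ = 8FD/(πd³) = 8·1860·81.0/(π·9.5³) = 1.20528e+06/2693.5 = 447.47 MPa
τ_max = K·τ₀ = 1.1718 × 447.47 = 524.34 MPa

524 MPa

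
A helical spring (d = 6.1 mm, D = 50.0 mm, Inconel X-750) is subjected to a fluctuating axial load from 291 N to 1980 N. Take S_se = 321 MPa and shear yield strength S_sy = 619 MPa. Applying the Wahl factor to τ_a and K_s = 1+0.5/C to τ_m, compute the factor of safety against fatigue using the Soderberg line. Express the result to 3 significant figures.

C = D/d = 50.0/6.1 = 8.1967; K_W = (4C−1)/(4C−4)+0.615/C = 1.1792; K_s = 1+0.5/C = 1.0610
F_a = (F_max−F_min)/2 = 844.5 N; F_m = (F_max+F_min)/2 = 1135.5 N
τ_a = K_W·8F_aD/(πd³) = 1.1792 × 473.72 = 558.63 MPa
τ_m = K_s·8F_mD/(πd³) = 1.0610 × 636.95 = 675.81 MPa
Soderberg: 1/n_f = τ_a/S_se + τ_m/S_sy = 558.63/321 + 675.81/619 = 1.74028 + 1.09177 = 2.8321
n_f = 1/2.8321 = 0.3531

0.353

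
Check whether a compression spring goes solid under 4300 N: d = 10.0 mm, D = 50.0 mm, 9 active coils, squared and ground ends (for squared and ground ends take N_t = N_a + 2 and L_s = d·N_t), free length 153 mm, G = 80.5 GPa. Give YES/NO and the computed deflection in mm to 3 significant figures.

k = Gd⁴/(8D³N_a) = (80.5×10³)(10.0⁴)/(8·50.0³·9) = 89.444 N/mm
N_t = 11; L_s = 10.0·11 = 110 mm; δ_solid = L₀ − L_s = 153 − 110 = 43 mm
δ = F/k = 4300/89.444 = 48.075 mm
δ ≥ δ_solid → spring goes solid

YES, δ = 48.1 mm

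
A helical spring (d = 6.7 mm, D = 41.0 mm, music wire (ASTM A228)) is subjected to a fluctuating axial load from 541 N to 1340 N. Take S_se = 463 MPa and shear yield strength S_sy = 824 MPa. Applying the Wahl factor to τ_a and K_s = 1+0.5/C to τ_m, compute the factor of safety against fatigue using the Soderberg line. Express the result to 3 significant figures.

1.25

C = D/d = 41.0/6.7 = 6.1194; K_W = (4C−1)/(4C−4)+0.615/C = 1.2470; K_s = 1+0.5/C = 1.0817
F_a = (F_max−F_min)/2 = 399.5 N; F_m = (F_max+F_min)/2 = 940.5 N
τ_a = K_W·8F_aD/(πd³) = 1.2470 × 138.68 = 172.94 MPa
τ_m = K_s·8F_mD/(πd³) = 1.0817 × 326.48 = 353.16 MPa
Soderberg: 1/n_f = τ_a/S_se + τ_m/S_sy = 172.94/463 + 353.16/824 = 0.37351 + 0.42859 = 0.8021
n_f = 1/0.8021 = 1.247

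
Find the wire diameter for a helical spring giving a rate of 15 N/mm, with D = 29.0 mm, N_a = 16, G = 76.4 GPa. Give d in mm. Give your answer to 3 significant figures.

d = (8D³N_a·k / G)^(1/4) = (8·29.0³·16·15 / (76.4×10³))^0.25
  = (612.92)^0.25 = 4.9757 mm

4.98 mm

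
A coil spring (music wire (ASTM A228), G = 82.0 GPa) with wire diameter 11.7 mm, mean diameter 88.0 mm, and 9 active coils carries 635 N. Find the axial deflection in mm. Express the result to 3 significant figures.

20.3 mm

k = Gd⁴/(8D³N_a) = (82.0×10³)(11.7⁴)/(8·88.0³·9) = 31.317 N/mm
δ = F/k = 635 / 31.317 = 20.277 mm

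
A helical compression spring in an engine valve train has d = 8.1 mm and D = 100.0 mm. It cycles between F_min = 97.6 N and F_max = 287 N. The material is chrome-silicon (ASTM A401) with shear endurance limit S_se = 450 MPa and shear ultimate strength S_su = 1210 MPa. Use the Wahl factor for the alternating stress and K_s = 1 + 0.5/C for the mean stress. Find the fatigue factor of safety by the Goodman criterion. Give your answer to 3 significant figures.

C = D/d = 100.0/8.1 = 12.3457; K_W = (4C−1)/(4C−4)+0.615/C = 1.1159; K_s = 1+0.5/C = 1.0405
F_a = (F_max−F_min)/2 = 94.7 N; F_m = (F_max+F_min)/2 = 192.3 N
τ_a = K_W·8F_aD/(πd³) = 1.1159 × 45.377 = 50.637 MPa
τ_m = K_s·8F_mD/(πd³) = 1.0405 × 92.143 = 95.875 MPa
Goodman: 1/n_f = τ_a/S_se + τ_m/S_su = 50.637/450 + 95.875/1210 = 0.11253 + 0.07924 = 0.19176
n_f = 1/0.19176 = 5.215

5.21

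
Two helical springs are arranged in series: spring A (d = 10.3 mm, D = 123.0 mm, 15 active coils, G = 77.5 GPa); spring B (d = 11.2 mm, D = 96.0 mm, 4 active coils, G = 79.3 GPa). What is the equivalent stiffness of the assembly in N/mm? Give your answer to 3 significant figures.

k_A = Gd⁴/(8D³N_a) = (77.5×10³)(10.3⁴)/(8·123.0³·15) = 3.9062 N/mm
k_B = Gd⁴/(8D³N_a) = (79.3×10³)(11.2⁴)/(8·96.0³·4) = 44.074 N/mm
Series: 1/k_eq = 1/3.9062 + 1/44.074 = 0.27869; k_eq = 3.5882 N/mm

3.59 N/mm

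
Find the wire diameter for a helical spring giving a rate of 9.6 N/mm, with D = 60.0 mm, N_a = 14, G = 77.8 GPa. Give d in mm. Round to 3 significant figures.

d = (8D³N_a·k / G)^(1/4) = (8·60.0³·14·9.6 / (77.8×10³))^0.25
  = (2985.1)^0.25 = 7.3916 mm

7.39 mm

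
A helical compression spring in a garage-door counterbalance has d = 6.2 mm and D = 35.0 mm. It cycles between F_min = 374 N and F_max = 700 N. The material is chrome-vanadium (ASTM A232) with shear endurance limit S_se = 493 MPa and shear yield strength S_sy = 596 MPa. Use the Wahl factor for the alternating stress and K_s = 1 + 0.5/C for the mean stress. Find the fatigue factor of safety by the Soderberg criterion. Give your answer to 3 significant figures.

C = D/d = 35.0/6.2 = 5.6452; K_W = (4C−1)/(4C−4)+0.615/C = 1.2704; K_s = 1+0.5/C = 1.0886
F_a = (F_max−F_min)/2 = 163 N; F_m = (F_max+F_min)/2 = 537 N
τ_a = K_W·8F_aD/(πd³) = 1.2704 × 60.957 = 77.439 MPa
τ_m = K_s·8F_mD/(πd³) = 1.0886 × 200.82 = 218.61 MPa
Soderberg: 1/n_f = τ_a/S_se + τ_m/S_sy = 77.439/493 + 218.61/596 = 0.15708 + 0.36679 = 0.52387
n_f = 1/0.52387 = 1.909

1.91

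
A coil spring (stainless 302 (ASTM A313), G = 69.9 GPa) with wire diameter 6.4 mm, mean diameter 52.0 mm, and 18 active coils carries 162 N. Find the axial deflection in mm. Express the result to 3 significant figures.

k = Gd⁴/(8D³N_a) = (69.9×10³)(6.4⁴)/(8·52.0³·18) = 5.7919 N/mm
δ = F/k = 162 / 5.7919 = 27.97 mm

28.0 mm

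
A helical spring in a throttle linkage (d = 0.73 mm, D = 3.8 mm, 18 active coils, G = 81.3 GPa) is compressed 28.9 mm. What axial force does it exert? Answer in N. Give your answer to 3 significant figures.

84.4 N

k = Gd⁴/(8D³N_a) = (81.3×10³)(0.73⁴)/(8·3.8³·18) = 2.9219 N/mm
F = k·δ = 2.9219 × 28.9 = 84.444 N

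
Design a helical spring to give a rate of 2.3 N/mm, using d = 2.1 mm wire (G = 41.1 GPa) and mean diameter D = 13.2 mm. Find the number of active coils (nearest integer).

19

N_a = Gd⁴/(8D³k) = (41.1×10³ × 2.1⁴)/(8 × 13.2³ × 2.3)
    = 799317 / 42319.4 = 18.89 → 19 coils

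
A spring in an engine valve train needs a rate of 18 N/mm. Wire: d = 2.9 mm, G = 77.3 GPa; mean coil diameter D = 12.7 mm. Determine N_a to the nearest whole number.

19

N_a = Gd⁴/(8D³k) = (77.3×10³ × 2.9⁴)/(8 × 12.7³ × 18)
    = 5.46728e+06 / 294967 = 18.54 → 19 coils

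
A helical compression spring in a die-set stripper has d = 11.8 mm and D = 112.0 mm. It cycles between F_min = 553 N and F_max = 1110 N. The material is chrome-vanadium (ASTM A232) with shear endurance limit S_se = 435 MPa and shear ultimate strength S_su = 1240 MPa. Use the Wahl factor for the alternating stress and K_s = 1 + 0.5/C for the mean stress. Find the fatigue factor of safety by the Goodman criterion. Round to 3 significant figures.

C = D/d = 112.0/11.8 = 9.4915; K_W = (4C−1)/(4C−4)+0.615/C = 1.1531; K_s = 1+0.5/C = 1.0527
F_a = (F_max−F_min)/2 = 278.5 N; F_m = (F_max+F_min)/2 = 831.5 N
τ_a = K_W·8F_aD/(πd³) = 1.1531 × 48.343 = 55.746 MPa
τ_m = K_s·8F_mD/(πd³) = 1.0527 × 144.34 = 151.94 MPa
Goodman: 1/n_f = τ_a/S_se + τ_m/S_su = 55.746/435 + 151.94/1240 = 0.12815 + 0.12253 = 0.25068
n_f = 1/0.25068 = 3.989

3.99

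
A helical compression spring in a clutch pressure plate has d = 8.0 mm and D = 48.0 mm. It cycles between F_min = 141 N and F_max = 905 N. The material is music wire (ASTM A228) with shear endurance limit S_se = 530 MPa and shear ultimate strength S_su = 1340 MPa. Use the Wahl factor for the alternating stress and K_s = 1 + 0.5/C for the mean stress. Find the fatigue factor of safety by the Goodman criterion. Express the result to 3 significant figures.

3.16

C = D/d = 48.0/8.0 = 6.0000; K_W = (4C−1)/(4C−4)+0.615/C = 1.2525; K_s = 1+0.5/C = 1.0833
F_a = (F_max−F_min)/2 = 382 N; F_m = (F_max+F_min)/2 = 523 N
τ_a = K_W·8F_aD/(πd³) = 1.2525 × 91.196 = 114.22 MPa
τ_m = K_s·8F_mD/(πd³) = 1.0833 × 124.86 = 135.26 MPa
Goodman: 1/n_f = τ_a/S_se + τ_m/S_su = 114.22/530 + 135.26/1340 = 0.21551 + 0.10094 = 0.31646
n_f = 1/0.31646 = 3.16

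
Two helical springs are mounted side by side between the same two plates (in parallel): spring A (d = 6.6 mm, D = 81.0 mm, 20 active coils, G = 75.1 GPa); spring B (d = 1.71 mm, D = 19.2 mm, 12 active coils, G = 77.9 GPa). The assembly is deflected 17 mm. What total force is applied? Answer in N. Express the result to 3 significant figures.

k_A = Gd⁴/(8D³N_a) = (75.1×10³)(6.6⁴)/(8·81.0³·20) = 1.6759 N/mm
k_B = Gd⁴/(8D³N_a) = (77.9×10³)(1.71⁴)/(8·19.2³·12) = 0.98027 N/mm
Parallel: k_eq = 1.6759 + 0.98027 = 2.6561 N/mm
F = k_eq·δ = 2.6561·17 = 45.154 N

45.2 N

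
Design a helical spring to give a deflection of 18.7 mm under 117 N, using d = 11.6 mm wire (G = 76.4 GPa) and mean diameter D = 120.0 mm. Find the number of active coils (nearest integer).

16

Required rate k = F/δ = 117/18.7 = 6.2567 N/mm
N_a = Gd⁴/(8D³k) = (76.4×10³ × 11.6⁴)/(8 × 120.0³ × 6.2567)
    = 1.38333e+09 / 8.64924e+07 = 15.99 → 16 coils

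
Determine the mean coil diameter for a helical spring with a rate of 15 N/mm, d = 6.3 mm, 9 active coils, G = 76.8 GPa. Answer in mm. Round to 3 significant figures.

48.2 mm

D = (Gd⁴/(8N_a·k))^(1/3) = (76.8×10³·6.3⁴/(8·9·15))^(1/3)
  = (112021)^(1/3) = 48.2059 mm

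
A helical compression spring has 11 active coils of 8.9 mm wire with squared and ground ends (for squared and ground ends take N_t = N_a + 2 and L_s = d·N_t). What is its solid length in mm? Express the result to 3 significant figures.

squared and ground ends: N_t = N_a + 2 = 11 + 2 = 13
L_s = d·N_t = 8.9 × 13 = 115.7 mm

116 mm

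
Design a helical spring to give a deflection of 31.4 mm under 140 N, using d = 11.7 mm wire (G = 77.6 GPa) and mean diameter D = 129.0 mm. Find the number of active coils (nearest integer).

Required rate k = F/δ = 140/31.4 = 4.4586 N/mm
N_a = Gd⁴/(8D³k) = (77.6×10³ × 11.7⁴)/(8 × 129.0³ × 4.4586)
    = 1.45414e+09 / 7.65698e+07 = 18.99 → 19 coils

19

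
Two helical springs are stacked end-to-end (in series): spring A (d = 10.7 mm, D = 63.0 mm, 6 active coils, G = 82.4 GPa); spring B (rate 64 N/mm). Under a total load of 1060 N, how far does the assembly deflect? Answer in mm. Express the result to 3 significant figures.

28.3 mm

k_A = Gd⁴/(8D³N_a) = (82.4×10³)(10.7⁴)/(8·63.0³·6) = 89.991 N/mm
Series: 1/k_eq = 1/89.991 + 1/64 = 0.026737; k_eq = 37.401 N/mm
δ = F/k_eq = 1060/37.401 = 28.341 mm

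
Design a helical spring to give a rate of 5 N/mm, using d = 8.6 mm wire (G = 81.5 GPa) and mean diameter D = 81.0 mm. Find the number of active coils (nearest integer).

N_a = Gd⁴/(8D³k) = (81.5×10³ × 8.6⁴)/(8 × 81.0³ × 5)
    = 4.45812e+08 / 2.12576e+07 = 20.97 → 21 coils

21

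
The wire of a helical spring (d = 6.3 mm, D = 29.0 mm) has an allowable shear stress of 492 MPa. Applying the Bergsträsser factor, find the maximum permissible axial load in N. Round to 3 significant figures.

1260 N

C = D/d = 29.0/6.3 = 4.6032
K_B = (4C+2)/(4C−3) = 20.413/15.413 = 1.3244
τ_max = K·8FD/(πd³) → F_max = τ_allow·πd³/(8DK)
F_max = 492·π·6.3³/(8·29.0·1.3244) = 3.8649e+05/307.26 = 1257.8 N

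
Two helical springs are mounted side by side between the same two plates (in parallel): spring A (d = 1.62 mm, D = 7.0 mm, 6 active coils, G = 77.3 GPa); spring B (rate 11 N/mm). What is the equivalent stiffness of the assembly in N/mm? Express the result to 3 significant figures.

43.3 N/mm

k_A = Gd⁴/(8D³N_a) = (77.3×10³)(1.62⁴)/(8·7.0³·6) = 32.337 N/mm
Parallel: k_eq = 32.337 + 11 = 43.337 N/mm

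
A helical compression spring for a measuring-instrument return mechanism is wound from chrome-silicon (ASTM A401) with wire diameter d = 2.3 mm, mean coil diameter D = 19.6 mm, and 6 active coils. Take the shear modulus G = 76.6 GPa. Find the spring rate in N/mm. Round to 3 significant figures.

5.93 N/mm

k = Gd⁴/(8D³N_a) = (76.6×10³ × 2.3⁴) / (8 × 19.6³ × 6)
  = 2.14358e+06 / 361418 = 5.931 N/mm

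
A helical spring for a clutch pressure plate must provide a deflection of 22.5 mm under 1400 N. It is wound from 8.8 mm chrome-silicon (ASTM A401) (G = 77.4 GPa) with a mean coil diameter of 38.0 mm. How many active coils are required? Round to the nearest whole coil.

Required rate k = F/δ = 1400/22.5 = 62.222 N/mm
N_a = Gd⁴/(8D³k) = (77.4×10³ × 8.8⁴)/(8 × 38.0³ × 62.222)
    = 4.64164e+08 / 2.73141e+07 = 16.99 → 17 coils

17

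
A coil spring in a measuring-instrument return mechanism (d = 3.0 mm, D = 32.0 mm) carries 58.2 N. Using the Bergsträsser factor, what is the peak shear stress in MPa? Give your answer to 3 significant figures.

Spring index C = D/d = 32.0/3.0 = 10.6667
K_B = (4C+2)/(4C−3) = 44.667/39.667 = 1.1261
τ₀ = 8FD/(πd³) = 8·58.2·32.0/(π·3.0³) = 14899.2/84.823 = 175.65 MPa
τ_max = K·τ₀ = 1.1261 × 175.65 = 197.79 MPa

198 MPa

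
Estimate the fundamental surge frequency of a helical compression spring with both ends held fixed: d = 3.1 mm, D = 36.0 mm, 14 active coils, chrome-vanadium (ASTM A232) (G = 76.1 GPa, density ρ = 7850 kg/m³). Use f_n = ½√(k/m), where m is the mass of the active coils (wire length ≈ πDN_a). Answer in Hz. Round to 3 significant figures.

k = Gd⁴/(8D³N_a) = (76.1×10³)(3.1⁴)/(8·36.0³·14) = 1.3449 N/mm = 1344.9 N/m
Wire length L = πDN_a = π·36.0·14 = 1583.4 mm
m = ρ·(πd²/4)·L = 7850 × 7.5477×10⁻⁶ m² × 1.5834 m = 0.093813 kg
f_n = ½√(k/m) = 0.5·√(1344.9/0.093813) = 0.5·√(14336) = 59.868 Hz

59.9 Hz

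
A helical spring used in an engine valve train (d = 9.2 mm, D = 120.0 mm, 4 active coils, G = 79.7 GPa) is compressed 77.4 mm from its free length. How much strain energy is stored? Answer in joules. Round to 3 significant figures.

30.9 J

k = Gd⁴/(8D³N_a) = (79.7×10³)(9.2⁴)/(8·120.0³·4) = 10.326 N/mm
U = ½kδ² = 0.5 × 10.326 × 77.4² = 30929 N·mm = 30.929 J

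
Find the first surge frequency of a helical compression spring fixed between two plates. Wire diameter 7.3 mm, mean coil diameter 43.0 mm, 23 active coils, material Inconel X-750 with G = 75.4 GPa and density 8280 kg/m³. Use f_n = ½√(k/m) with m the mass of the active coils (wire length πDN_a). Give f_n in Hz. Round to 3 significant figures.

k = Gd⁴/(8D³N_a) = (75.4×10³)(7.3⁴)/(8·43.0³·23) = 14.637 N/mm = 14637 N/m
Wire length L = πDN_a = π·43.0·23 = 3107 mm
m = ρ·(πd²/4)·L = 8280 × 41.854×10⁻⁶ m² × 3.107 m = 1.0767 kg
f_n = ½√(k/m) = 0.5·√(14637/1.0767) = 0.5·√(13593) = 58.295 Hz

58.3 Hz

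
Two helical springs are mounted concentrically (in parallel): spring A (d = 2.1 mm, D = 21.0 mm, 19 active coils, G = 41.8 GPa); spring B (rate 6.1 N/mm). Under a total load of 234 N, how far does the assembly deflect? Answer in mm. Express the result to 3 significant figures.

35.0 mm

k_A = Gd⁴/(8D³N_a) = (41.8×10³)(2.1⁴)/(8·21.0³·19) = 0.5775 N/mm
Parallel: k_eq = 0.5775 + 6.1 = 6.6775 N/mm
δ = F/k_eq = 234/6.6775 = 35.043 mm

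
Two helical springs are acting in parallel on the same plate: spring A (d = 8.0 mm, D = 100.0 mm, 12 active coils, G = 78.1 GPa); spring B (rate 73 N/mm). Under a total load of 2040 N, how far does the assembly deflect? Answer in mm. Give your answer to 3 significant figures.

k_A = Gd⁴/(8D³N_a) = (78.1×10³)(8.0⁴)/(8·100.0³·12) = 3.3323 N/mm
Parallel: k_eq = 3.3323 + 73 = 76.332 N/mm
δ = F/k_eq = 2040/76.332 = 26.725 mm

26.7 mm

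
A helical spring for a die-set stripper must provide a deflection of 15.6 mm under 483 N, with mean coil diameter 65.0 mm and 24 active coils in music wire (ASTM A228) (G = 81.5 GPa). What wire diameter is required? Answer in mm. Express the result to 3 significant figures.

Required rate k = F/δ = 483/15.6 = 30.962 N/mm
d = (8D³N_a·k / G)^(1/4) = (8·65.0³·24·30.962 / (81.5×10³))^0.25
  = (20031)^0.25 = 11.8967 mm

11.9 mm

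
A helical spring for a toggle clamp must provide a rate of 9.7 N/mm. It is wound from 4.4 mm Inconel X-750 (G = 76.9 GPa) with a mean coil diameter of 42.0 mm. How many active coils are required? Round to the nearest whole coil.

N_a = Gd⁴/(8D³k) = (76.9×10³ × 4.4⁴)/(8 × 42.0³ × 9.7)
    = 2.88229e+07 / 5.74923e+06 = 5.013 → 5 coils

5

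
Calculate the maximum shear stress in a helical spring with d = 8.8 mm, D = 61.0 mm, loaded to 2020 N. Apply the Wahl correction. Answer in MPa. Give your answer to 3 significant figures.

Spring index C = D/d = 61.0/8.8 = 6.9318
K_W = (4C−1)/(4C−4) + 0.615/C = 26.727/23.727 + 0.0887 = 1.2152
τ₀ = 8FD/(πd³) = 8·2020·61.0/(π·8.8³) = 985760/2140.9 = 460.44 MPa
τ_max = K·τ₀ = 1.2152 × 460.44 = 559.51 MPa

560 MPa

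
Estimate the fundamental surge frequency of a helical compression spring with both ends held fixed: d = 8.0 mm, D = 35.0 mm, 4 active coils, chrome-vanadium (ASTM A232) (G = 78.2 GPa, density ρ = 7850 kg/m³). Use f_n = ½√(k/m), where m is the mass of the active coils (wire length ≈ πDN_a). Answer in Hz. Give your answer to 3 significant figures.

580 Hz

k = Gd⁴/(8D³N_a) = (78.2×10³)(8.0⁴)/(8·35.0³·4) = 233.46 N/mm = 2.3346e+05 N/m
Wire length L = πDN_a = π·35.0·4 = 439.82 mm
m = ρ·(πd²/4)·L = 7850 × 50.265×10⁻⁶ m² × 0.43982 m = 0.17355 kg
f_n = ½√(k/m) = 0.5·√(2.3346e+05/0.17355) = 0.5·√(1.3452e+06) = 579.92 Hz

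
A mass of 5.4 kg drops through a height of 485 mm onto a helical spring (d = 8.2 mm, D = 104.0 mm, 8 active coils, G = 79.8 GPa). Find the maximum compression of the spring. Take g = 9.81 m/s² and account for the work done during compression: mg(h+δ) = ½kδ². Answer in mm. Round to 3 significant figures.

k = Gd⁴/(8D³N_a) = (79.8×10³)(8.2⁴)/(8·104.0³·8) = 5.0116 N/mm
W = mg = 5.4 × 9.81 = 52.974 N
½kδ² − Wδ − Wh = 0 → δ = (W + √(W² + 2kWh))/k
δ = (52.974 + √(2806.2 + 257521))/5.0116 = (52.974 + 510.22)/5.0116 = 112.38 mm

112 mm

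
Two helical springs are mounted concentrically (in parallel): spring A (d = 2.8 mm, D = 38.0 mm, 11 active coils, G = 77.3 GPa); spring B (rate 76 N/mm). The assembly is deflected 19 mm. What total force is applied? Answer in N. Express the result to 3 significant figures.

1460 N

k_A = Gd⁴/(8D³N_a) = (77.3×10³)(2.8⁴)/(8·38.0³·11) = 0.98396 N/mm
Parallel: k_eq = 0.98396 + 76 = 76.984 N/mm
F = k_eq·δ = 76.984·19 = 1462.7 N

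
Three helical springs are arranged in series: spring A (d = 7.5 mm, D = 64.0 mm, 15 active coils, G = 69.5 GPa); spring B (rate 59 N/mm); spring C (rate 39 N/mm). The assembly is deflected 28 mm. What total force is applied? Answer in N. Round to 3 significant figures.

k_A = Gd⁴/(8D³N_a) = (69.5×10³)(7.5⁴)/(8·64.0³·15) = 6.9905 N/mm
Series: 1/k_eq = 1/6.9905 + 1/59 + 1/39 = 0.18564; k_eq = 5.3867 N/mm
F = k_eq·δ = 5.3867·28 = 150.83 N

151 N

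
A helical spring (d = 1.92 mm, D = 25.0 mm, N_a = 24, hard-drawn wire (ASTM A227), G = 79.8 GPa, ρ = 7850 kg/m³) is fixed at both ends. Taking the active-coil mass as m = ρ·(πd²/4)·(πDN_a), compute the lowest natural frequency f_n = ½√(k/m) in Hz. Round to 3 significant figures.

45.9 Hz

k = Gd⁴/(8D³N_a) = (79.8×10³)(1.92⁴)/(8·25.0³·24) = 0.36148 N/mm = 361.48 N/m
Wire length L = πDN_a = π·25.0·24 = 1885 mm
m = ρ·(πd²/4)·L = 7850 × 2.8953×10⁻⁶ m² × 1.885 m = 0.042841 kg
f_n = ½√(k/m) = 0.5·√(361.48/0.042841) = 0.5·√(8437.7) = 45.928 Hz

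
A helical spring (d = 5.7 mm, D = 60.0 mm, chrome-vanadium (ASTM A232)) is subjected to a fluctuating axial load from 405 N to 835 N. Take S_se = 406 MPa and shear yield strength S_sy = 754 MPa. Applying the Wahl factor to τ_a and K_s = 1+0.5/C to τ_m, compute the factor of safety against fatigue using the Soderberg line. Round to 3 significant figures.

C = D/d = 60.0/5.7 = 10.5263; K_W = (4C−1)/(4C−4)+0.615/C = 1.1372; K_s = 1+0.5/C = 1.0475
F_a = (F_max−F_min)/2 = 215 N; F_m = (F_max+F_min)/2 = 620 N
τ_a = K_W·8F_aD/(πd³) = 1.1372 × 177.38 = 201.71 MPa
τ_m = K_s·8F_mD/(πd³) = 1.0475 × 511.52 = 535.81 MPa
Soderberg: 1/n_f = τ_a/S_se + τ_m/S_sy = 201.71/406 + 535.81/754 = 0.49682 + 0.71063 = 1.2074
n_f = 1/1.2074 = 0.8282

0.828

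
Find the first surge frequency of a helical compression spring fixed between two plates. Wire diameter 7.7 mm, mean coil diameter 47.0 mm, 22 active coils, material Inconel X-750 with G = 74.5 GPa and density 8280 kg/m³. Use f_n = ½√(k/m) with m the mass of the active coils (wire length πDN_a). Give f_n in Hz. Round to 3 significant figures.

53.5 Hz

k = Gd⁴/(8D³N_a) = (74.5×10³)(7.7⁴)/(8·47.0³·22) = 14.332 N/mm = 14332 N/m
Wire length L = πDN_a = π·47.0·22 = 3248.4 mm
m = ρ·(πd²/4)·L = 8280 × 46.566×10⁻⁶ m² × 3.2484 m = 1.2525 kg
f_n = ½√(k/m) = 0.5·√(14332/1.2525) = 0.5·√(11443) = 53.486 Hz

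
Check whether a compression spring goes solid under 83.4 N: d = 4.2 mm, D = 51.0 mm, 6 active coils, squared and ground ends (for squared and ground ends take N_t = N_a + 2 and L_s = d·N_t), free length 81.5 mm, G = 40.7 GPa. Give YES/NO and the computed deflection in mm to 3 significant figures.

k = Gd⁴/(8D³N_a) = (40.7×10³)(4.2⁴)/(8·51.0³·6) = 1.989 N/mm
N_t = 8; L_s = 4.2·8 = 33.6 mm; δ_solid = L₀ − L_s = 81.5 − 33.6 = 47.9 mm
δ = F/k = 83.4/1.989 = 41.93 mm
δ < δ_solid → spring does not go solid

NO, δ = 41.9 mm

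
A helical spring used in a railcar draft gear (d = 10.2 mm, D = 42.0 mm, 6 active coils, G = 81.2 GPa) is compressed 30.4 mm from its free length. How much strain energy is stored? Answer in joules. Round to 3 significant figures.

114 J

k = Gd⁴/(8D³N_a) = (81.2×10³)(10.2⁴)/(8·42.0³·6) = 247.15 N/mm
U = ½kδ² = 0.5 × 247.15 × 30.4² = 1.142e+05 N·mm = 114.2 J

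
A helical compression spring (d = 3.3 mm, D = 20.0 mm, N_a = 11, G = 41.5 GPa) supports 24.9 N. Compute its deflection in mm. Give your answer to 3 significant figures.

k = Gd⁴/(8D³N_a) = (41.5×10³)(3.3⁴)/(8·20.0³·11) = 6.9909 N/mm
δ = F/k = 24.9 / 6.9909 = 3.5618 mm

3.56 mm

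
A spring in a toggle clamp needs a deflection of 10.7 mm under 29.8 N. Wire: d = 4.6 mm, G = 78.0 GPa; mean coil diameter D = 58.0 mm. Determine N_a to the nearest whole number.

Required rate k = F/δ = 29.8/10.7 = 2.785 N/mm
N_a = Gd⁴/(8D³k) = (78.0×10³ × 4.6⁴)/(8 × 58.0³ × 2.785)
    = 3.49242e+07 / 4.34717e+06 = 8.034 → 8 coils

8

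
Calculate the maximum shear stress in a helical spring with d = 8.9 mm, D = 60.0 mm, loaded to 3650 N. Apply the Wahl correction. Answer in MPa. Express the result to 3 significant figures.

967 MPa

Spring index C = D/d = 60.0/8.9 = 6.7416
K_W = (4C−1)/(4C−4) + 0.615/C = 25.966/22.966 + 0.0912 = 1.2219
τ₀ = 8FD/(πd³) = 8·3650·60.0/(π·8.9³) = 1.752e+06/2214.7 = 791.07 MPa
τ_max = K·τ₀ = 1.2219 × 791.07 = 966.57 MPa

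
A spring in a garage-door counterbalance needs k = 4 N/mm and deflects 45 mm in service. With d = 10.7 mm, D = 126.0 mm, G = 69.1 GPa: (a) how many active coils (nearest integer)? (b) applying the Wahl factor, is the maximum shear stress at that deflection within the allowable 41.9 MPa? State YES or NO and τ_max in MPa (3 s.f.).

(a) 14 coils; (b) NO, τ_max = 53.5 MPa

N_a = Gd⁴/(8D³k) = (69.1×10³)(10.7⁴)/(8·126.0³·4) = 14.15 → N_a = 14
Actual rate k = Gd⁴/(8D³·14) = 4.0428 N/mm
Working load F = kδ = 4.0428·45 = 181.93 N
C = 126.0/10.7 = 11.7757; K_W = (4C−1)/(4C−4)+0.615/C = 1.1218
τ_max = K_W·8FD/(πd³) = 1.1218·47.649 = 53.454 MPa
τ_max > 41.9 MPa → exceeds allowable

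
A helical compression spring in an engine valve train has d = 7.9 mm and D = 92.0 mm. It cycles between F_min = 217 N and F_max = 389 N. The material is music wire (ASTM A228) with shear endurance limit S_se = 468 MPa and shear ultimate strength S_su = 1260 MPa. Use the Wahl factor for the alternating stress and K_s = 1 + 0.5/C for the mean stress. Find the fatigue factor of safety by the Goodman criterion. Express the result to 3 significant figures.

C = D/d = 92.0/7.9 = 11.6456; K_W = (4C−1)/(4C−4)+0.615/C = 1.1233; K_s = 1+0.5/C = 1.0429
F_a = (F_max−F_min)/2 = 86 N; F_m = (F_max+F_min)/2 = 303 N
τ_a = K_W·8F_aD/(πd³) = 1.1233 × 40.864 = 45.901 MPa
τ_m = K_s·8F_mD/(πd³) = 1.0429 × 143.98 = 150.16 MPa
Goodman: 1/n_f = τ_a/S_se + τ_m/S_su = 45.901/468 + 150.16/1260 = 0.09808 + 0.11917 = 0.21725
n_f = 1/0.21725 = 4.603

4.60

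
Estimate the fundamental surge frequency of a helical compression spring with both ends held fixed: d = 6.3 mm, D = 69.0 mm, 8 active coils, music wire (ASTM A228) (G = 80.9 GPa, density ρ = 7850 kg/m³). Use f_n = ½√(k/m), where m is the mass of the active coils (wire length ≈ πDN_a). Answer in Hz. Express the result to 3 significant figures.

59.8 Hz

k = Gd⁴/(8D³N_a) = (80.9×10³)(6.3⁴)/(8·69.0³·8) = 6.0615 N/mm = 6061.5 N/m
Wire length L = πDN_a = π·69.0·8 = 1734.2 mm
m = ρ·(πd²/4)·L = 7850 × 31.172×10⁻⁶ m² × 1.7342 m = 0.42436 kg
f_n = ½√(k/m) = 0.5·√(6061.5/0.42436) = 0.5·√(14284) = 59.758 Hz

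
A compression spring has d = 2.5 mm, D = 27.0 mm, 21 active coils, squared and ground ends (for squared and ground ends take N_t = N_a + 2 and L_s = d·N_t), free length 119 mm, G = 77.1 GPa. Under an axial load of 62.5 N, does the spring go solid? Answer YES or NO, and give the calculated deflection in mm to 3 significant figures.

k = Gd⁴/(8D³N_a) = (77.1×10³)(2.5⁴)/(8·27.0³·21) = 0.91078 N/mm
N_t = 23; L_s = 2.5·23 = 57.5 mm; δ_solid = L₀ − L_s = 119 − 57.5 = 61.5 mm
δ = F/k = 62.5/0.91078 = 68.622 mm
δ ≥ δ_solid → spring goes solid

YES, δ = 68.6 mm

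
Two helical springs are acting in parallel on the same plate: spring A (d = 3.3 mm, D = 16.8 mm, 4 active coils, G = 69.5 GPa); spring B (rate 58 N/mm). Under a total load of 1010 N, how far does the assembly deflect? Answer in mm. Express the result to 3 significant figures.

8.99 mm

k_A = Gd⁴/(8D³N_a) = (69.5×10³)(3.3⁴)/(8·16.8³·4) = 54.32 N/mm
Parallel: k_eq = 54.32 + 58 = 112.32 N/mm
δ = F/k_eq = 1010/112.32 = 8.9921 mm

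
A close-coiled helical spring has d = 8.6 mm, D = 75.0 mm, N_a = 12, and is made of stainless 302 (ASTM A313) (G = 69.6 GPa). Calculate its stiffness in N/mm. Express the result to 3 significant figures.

k = Gd⁴/(8D³N_a) = (69.6×10³ × 8.6⁴) / (8 × 75.0³ × 12)
  = 3.80718e+08 / 4.05e+07 = 9.4004 N/mm

9.40 N/mm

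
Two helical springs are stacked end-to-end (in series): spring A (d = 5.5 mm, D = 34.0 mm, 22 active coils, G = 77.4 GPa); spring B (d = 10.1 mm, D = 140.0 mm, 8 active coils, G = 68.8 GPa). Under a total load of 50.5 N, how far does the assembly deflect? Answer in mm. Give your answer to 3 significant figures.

k_A = Gd⁴/(8D³N_a) = (77.4×10³)(5.5⁴)/(8·34.0³·22) = 10.239 N/mm
k_B = Gd⁴/(8D³N_a) = (68.8×10³)(10.1⁴)/(8·140.0³·8) = 4.0767 N/mm
Series: 1/k_eq = 1/10.239 + 1/4.0767 = 0.34297; k_eq = 2.9157 N/mm
δ = F/k_eq = 50.5/2.9157 = 17.32 mm

17.3 mm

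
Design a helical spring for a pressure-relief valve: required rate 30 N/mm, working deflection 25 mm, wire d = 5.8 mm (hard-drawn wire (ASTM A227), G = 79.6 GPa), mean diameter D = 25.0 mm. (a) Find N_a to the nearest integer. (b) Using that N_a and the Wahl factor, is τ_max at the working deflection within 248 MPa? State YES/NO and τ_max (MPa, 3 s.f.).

N_a = Gd⁴/(8D³k) = (79.6×10³)(5.8⁴)/(8·25.0³·30) = 24.02 → N_a = 24
Actual rate k = Gd⁴/(8D³·24) = 30.026 N/mm
Working load F = kδ = 30.026·25 = 750.66 N
C = 25.0/5.8 = 4.3103; K_W = (4C−1)/(4C−4)+0.615/C = 1.3692
τ_max = K_W·8FD/(πd³) = 1.3692·244.93 = 335.37 MPa
τ_max > 248 MPa → exceeds allowable

(a) 24 coils; (b) NO, τ_max = 335 MPa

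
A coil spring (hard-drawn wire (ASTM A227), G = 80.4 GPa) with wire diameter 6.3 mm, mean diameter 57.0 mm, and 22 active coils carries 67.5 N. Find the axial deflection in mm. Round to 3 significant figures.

k = Gd⁴/(8D³N_a) = (80.4×10³)(6.3⁴)/(8·57.0³·22) = 3.8858 N/mm
δ = F/k = 67.5 / 3.8858 = 17.371 mm

17.4 mm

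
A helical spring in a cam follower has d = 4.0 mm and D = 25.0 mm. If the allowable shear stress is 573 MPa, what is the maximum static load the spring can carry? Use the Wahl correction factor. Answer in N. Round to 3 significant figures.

C = D/d = 25.0/4.0 = 6.2500
K_W = (4C−1)/(4C−4) + 0.615/C = 24.000/21.000 + 0.0984 = 1.2413
τ_max = K·8FD/(πd³) → F_max = τ_allow·πd³/(8DK)
F_max = 573·π·4.0³/(8·25.0·1.2413) = 1.1521e+05/248.25 = 464.08 N

464 N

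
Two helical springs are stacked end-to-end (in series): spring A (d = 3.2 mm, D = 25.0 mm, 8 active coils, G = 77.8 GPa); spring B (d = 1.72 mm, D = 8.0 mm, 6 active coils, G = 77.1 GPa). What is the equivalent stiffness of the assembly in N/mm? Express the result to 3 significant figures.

6.29 N/mm

k_A = Gd⁴/(8D³N_a) = (77.8×10³)(3.2⁴)/(8·25.0³·8) = 8.1579 N/mm
k_B = Gd⁴/(8D³N_a) = (77.1×10³)(1.72⁴)/(8·8.0³·6) = 27.457 N/mm
Series: 1/k_eq = 1/8.1579 + 1/27.457 = 0.159; k_eq = 6.2893 N/mm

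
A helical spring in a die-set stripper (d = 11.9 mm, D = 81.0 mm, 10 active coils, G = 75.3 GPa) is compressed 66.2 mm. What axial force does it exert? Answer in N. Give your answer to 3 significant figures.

2350 N

k = Gd⁴/(8D³N_a) = (75.3×10³)(11.9⁴)/(8·81.0³·10) = 35.517 N/mm
F = k·δ = 35.517 × 66.2 = 2351.2 N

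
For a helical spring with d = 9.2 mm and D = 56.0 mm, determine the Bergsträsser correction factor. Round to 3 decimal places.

C = D/d = 56.0/9.2 = 6.0870
K_B = (4C+2)/(4C−3) = 26.348/21.348 = 1.2342

1.234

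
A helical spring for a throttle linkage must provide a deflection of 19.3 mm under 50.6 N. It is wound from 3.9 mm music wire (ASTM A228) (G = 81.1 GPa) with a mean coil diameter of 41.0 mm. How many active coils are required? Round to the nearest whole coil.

Required rate k = F/δ = 50.6/19.3 = 2.6218 N/mm
N_a = Gd⁴/(8D³k) = (81.1×10³ × 3.9⁴)/(8 × 41.0³ × 2.6218)
    = 1.8762e+07 / 1.44556e+06 = 12.98 → 13 coils

13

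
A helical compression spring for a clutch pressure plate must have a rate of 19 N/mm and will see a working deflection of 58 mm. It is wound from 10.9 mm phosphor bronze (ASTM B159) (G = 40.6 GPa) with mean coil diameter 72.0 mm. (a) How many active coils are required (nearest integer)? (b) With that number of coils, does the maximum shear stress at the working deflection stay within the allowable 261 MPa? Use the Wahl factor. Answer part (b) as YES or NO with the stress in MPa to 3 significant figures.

(a) 10 coils; (b) YES, τ_max = 193 MPa

N_a = Gd⁴/(8D³k) = (40.6×10³)(10.9⁴)/(8·72.0³·19) = 10.1 → N_a = 10
Actual rate k = Gd⁴/(8D³·10) = 19.193 N/mm
Working load F = kδ = 19.193·58 = 1113.2 N
C = 72.0/10.9 = 6.6055; K_W = (4C−1)/(4C−4)+0.615/C = 1.2269
τ_max = K_W·8FD/(πd³) = 1.2269·157.6 = 193.36 MPa
τ_max ≤ 261 MPa → acceptable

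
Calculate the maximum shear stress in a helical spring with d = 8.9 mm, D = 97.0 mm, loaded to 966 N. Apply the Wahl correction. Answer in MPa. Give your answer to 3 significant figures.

Spring index C = D/d = 97.0/8.9 = 10.8989
K_W = (4C−1)/(4C−4) + 0.615/C = 42.596/39.596 + 0.0564 = 1.1322
τ₀ = 8FD/(πd³) = 8·966·97.0/(π·8.9³) = 749616/2214.7 = 338.47 MPa
τ_max = K·τ₀ = 1.1322 × 338.47 = 383.21 MPa

383 MPa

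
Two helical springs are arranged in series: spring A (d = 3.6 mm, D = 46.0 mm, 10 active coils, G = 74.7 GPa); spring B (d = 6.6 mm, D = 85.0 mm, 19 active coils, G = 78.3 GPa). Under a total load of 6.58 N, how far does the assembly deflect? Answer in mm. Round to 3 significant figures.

k_A = Gd⁴/(8D³N_a) = (74.7×10³)(3.6⁴)/(8·46.0³·10) = 1.6113 N/mm
k_B = Gd⁴/(8D³N_a) = (78.3×10³)(6.6⁴)/(8·85.0³·19) = 1.5916 N/mm
Series: 1/k_eq = 1/1.6113 + 1/1.5916 = 1.2489; k_eq = 0.80069 N/mm
δ = F/k_eq = 6.58/0.80069 = 8.2179 mm

8.22 mm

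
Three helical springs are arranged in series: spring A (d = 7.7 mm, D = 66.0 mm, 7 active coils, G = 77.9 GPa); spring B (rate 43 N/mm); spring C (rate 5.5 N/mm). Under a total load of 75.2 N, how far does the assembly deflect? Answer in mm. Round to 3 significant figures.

19.8 mm

k_A = Gd⁴/(8D³N_a) = (77.9×10³)(7.7⁴)/(8·66.0³·7) = 17.009 N/mm
Series: 1/k_eq = 1/17.009 + 1/43 + 1/5.5 = 0.26387; k_eq = 3.7898 N/mm
δ = F/k_eq = 75.2/3.7898 = 19.843 mm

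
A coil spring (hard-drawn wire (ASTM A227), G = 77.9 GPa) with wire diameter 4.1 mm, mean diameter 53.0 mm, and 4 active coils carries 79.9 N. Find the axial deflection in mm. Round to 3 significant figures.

17.3 mm

k = Gd⁴/(8D³N_a) = (77.9×10³)(4.1⁴)/(8·53.0³·4) = 4.6206 N/mm
δ = F/k = 79.9 / 4.6206 = 17.292 mm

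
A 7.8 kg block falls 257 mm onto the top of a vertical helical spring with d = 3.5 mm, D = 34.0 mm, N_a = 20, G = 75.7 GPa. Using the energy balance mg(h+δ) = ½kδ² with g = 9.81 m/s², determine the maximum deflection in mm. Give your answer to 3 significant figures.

k = Gd⁴/(8D³N_a) = (75.7×10³)(3.5⁴)/(8·34.0³·20) = 1.8064 N/mm
W = mg = 7.8 × 9.81 = 76.518 N
½kδ² − Wδ − Wh = 0 → δ = (W + √(W² + 2kWh))/k
δ = (76.518 + √(5855 + 71045.7))/1.8064 = (76.518 + 277.31)/1.8064 = 195.88 mm

196 mm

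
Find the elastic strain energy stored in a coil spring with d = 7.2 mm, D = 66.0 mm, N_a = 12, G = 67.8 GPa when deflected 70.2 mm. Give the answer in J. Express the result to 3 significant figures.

k = Gd⁴/(8D³N_a) = (67.8×10³)(7.2⁴)/(8·66.0³·12) = 6.6017 N/mm
U = ½kδ² = 0.5 × 6.6017 × 70.2² = 16267 N·mm = 16.267 J

16.3 J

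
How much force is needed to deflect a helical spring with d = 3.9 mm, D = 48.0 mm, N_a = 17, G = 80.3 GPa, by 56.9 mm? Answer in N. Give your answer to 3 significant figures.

70.3 N

k = Gd⁴/(8D³N_a) = (80.3×10³)(3.9⁴)/(8·48.0³·17) = 1.2351 N/mm
F = k·δ = 1.2351 × 56.9 = 70.279 N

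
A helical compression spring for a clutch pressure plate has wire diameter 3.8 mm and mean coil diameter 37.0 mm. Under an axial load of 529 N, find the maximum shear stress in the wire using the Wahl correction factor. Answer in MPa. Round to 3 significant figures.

Spring index C = D/d = 37.0/3.8 = 9.7368
K_W = (4C−1)/(4C−4) + 0.615/C = 37.947/34.947 + 0.0632 = 1.1490
τ₀ = 8FD/(πd³) = 8·529·37.0/(π·3.8³) = 156584/172.39 = 908.34 MPa
τ_max = K·τ₀ = 1.1490 × 908.34 = 1043.7 MPa

1040 MPa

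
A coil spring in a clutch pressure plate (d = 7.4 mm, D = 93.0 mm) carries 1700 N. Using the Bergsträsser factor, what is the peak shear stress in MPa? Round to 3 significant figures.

Spring index C = D/d = 93.0/7.4 = 12.5676
K_B = (4C+2)/(4C−3) = 52.270/47.270 = 1.1058
τ₀ = 8FD/(πd³) = 8·1700·93.0/(π·7.4³) = 1.2648e+06/1273 = 993.52 MPa
τ_max = K·τ₀ = 1.1058 × 993.52 = 1098.6 MPa

1100 MPa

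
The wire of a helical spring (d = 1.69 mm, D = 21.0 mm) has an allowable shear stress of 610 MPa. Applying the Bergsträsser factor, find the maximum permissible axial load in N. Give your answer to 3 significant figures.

C = D/d = 21.0/1.69 = 12.4260
K_B = (4C+2)/(4C−3) = 51.704/46.704 = 1.1071
τ_max = K·8FD/(πd³) → F_max = τ_allow·πd³/(8DK)
F_max = 610·π·1.69³/(8·21.0·1.1071) = 9250/185.99 = 49.735 N

49.7 N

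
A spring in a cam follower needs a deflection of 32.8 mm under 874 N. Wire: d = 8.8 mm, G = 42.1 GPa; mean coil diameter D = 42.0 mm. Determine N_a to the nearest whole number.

Required rate k = F/δ = 874/32.8 = 26.646 N/mm
N_a = Gd⁴/(8D³k) = (42.1×10³ × 8.8⁴)/(8 × 42.0³ × 26.646)
    = 2.52472e+08 / 1.57934e+07 = 15.99 → 16 coils

16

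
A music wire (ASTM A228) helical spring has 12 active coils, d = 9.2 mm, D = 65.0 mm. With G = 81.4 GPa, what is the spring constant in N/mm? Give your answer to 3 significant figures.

22.1 N/mm

k = Gd⁴/(8D³N_a) = (81.4×10³ × 9.2⁴) / (8 × 65.0³ × 12)
  = 5.83144e+08 / 2.6364e+07 = 22.119 N/mm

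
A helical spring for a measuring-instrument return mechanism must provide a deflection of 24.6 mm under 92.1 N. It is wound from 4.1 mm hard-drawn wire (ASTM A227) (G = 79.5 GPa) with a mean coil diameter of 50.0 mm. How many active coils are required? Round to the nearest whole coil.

Required rate k = F/δ = 92.1/24.6 = 3.7439 N/mm
N_a = Gd⁴/(8D³k) = (79.5×10³ × 4.1⁴)/(8 × 50.0³ × 3.7439)
    = 2.24648e+07 / 3.7439e+06 = 6 → 6 coils

6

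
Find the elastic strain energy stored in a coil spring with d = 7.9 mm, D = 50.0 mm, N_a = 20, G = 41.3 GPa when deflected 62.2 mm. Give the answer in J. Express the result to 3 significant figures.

k = Gd⁴/(8D³N_a) = (41.3×10³)(7.9⁴)/(8·50.0³·20) = 8.0432 N/mm
U = ½kδ² = 0.5 × 8.0432 × 62.2² = 15559 N·mm = 15.559 J

15.6 J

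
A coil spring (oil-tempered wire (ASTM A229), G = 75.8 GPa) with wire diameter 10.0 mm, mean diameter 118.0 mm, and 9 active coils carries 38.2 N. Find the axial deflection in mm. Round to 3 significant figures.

k = Gd⁴/(8D³N_a) = (75.8×10³)(10.0⁴)/(8·118.0³·9) = 6.4075 N/mm
δ = F/k = 38.2 / 6.4075 = 5.9617 mm

5.96 mm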